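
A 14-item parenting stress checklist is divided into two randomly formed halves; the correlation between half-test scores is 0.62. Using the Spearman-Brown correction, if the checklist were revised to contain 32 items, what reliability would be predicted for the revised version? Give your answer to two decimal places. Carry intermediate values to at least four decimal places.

0.88

Full-test reliability from the split-half r: r_full = 2(0.62)/(1 + 0.62) = 0.7654
Length factor from 14 to 32 items: n = 32/14 = 2.2857
r_new = n·r_full / (1 + (n − 1)·r_full) = 1.7495 / 1.9841 ≈ 0.8818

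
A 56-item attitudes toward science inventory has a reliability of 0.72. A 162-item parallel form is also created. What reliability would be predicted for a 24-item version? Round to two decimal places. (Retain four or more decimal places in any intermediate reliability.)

Only the ratio of lengths matters: n = 24/56 = 0.4286
r_{24} = n·r / (1 + (n − 1)·r) = 0.3086 / 0.5886 ≈ 0.5243

0.52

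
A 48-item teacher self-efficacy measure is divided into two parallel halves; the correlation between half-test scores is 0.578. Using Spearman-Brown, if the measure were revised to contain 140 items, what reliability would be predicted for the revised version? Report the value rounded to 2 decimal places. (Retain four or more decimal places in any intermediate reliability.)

0.89

Full-test reliability from the split-half r: r_full = 2(0.578)/(1 + 0.578) = 0.7326
Then adjust to 140 items: n = 140/48 = 2.9167
r_new = n·r_full / (1 + (n − 1)·r_full) = 2.1368 / 2.4042 ≈ 0.8888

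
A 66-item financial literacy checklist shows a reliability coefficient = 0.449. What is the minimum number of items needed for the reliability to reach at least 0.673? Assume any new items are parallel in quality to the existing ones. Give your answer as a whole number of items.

Invert Spearman-Brown to solve for n:
n = r_target (1 − r_old) / [ r_old (1 − r_target) ]
n = 0.673(1 − 0.449) / [0.449(1 − 0.673)]
n = 0.370823 / 0.146823 ≈ 2.5256
So the test needs 2.5256 × 66 ≈ 166.69 items; rounding up, 167.

167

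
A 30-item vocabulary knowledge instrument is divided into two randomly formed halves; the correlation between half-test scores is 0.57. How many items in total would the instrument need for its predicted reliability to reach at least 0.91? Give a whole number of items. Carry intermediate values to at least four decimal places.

115

r_full = 2(0.57)/(1 + 0.57) = 0.7261
n = r_tgt(1 − r_full) / [r_full(1 − r_tgt)] = 0.91 × 0.2739 / (0.7261 × 0.09) ≈ 3.8141
Required items = 3.8141 × 30 = 114.42, so 115 items.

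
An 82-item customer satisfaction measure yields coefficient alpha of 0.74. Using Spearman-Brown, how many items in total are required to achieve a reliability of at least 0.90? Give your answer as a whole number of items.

260

Rearranging the Spearman-Brown formula for n,
n = r*(1 − r) / [ r (1 − r*) ]
n = 0.90 × (1 − 0.74) / [ 0.74 × (1 − 0.90) ]
  = 0.2340 / 0.0740 = 3.1622
3.1622 × 82 = 259.30 → 260 items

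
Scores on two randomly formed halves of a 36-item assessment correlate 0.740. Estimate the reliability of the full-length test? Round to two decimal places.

Each half is half the length of the full test, so the full test is n = 2 times a half.
r_full = 2(0.740) / (1 + 0.740)
r_full = 1.4800 / 1.7400 ≈ 0.8506

0.85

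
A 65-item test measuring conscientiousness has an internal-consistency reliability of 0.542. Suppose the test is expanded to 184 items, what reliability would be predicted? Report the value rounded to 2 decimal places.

The new length is 184/65 = 2.8308 times the old.
Apply the Spearman-Brown prophecy formula, r' = nr / [1 + (n − 1)r]:
r_new = 2.8308·0.542 / [1 + (2.8308 − 1)·0.542]
r_new = 1.5343 / 1.9923 ≈ 0.7701

0.77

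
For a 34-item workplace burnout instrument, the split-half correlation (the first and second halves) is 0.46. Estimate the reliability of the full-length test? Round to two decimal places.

Apply the Spearman-Brown correction with n = 2:
r_full = 2r_hh / (1 + r_hh) = 2 × 0.46 / (1 + 0.46)
r_full = 0.9200 / 1.4600 ≈ 0.6301

0.63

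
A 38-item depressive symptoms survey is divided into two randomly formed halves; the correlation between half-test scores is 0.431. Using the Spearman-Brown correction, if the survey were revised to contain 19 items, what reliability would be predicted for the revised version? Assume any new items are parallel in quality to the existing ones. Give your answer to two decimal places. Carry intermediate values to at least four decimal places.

0.43

Spearman-Brown correction (n = 2): r_full = 2·0.431/(1 + 0.431) = 0.6024
Then adjust to 19 items: n = 19/38 = 0.5000
r_new = n·r_full / (1 + (n − 1)·r_full) = 0.3012 / 0.6988 ≈ 0.4310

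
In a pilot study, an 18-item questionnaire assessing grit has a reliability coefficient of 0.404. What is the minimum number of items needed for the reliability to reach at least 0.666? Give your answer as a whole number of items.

53

Rearranging the Spearman-Brown formula for n,
n = r*(1 − r) / [ r (1 − r*) ]
n = 0.666(1 − 0.404) / [0.404(1 − 0.666)]
n = 0.396936 / 0.134936 ≈ 2.9417
Items needed = n × 18 = 2.9417 × 18 ≈ 52.95 → round up to 53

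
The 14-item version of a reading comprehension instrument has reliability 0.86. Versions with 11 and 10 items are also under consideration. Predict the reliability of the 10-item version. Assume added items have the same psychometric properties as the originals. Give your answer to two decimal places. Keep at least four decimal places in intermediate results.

Only the ratio of lengths matters: n = 10/14 = 0.7143
r_{10} = n·r / (1 + (n − 1)·r) = 0.6143 / 0.7543 ≈ 0.8144

0.81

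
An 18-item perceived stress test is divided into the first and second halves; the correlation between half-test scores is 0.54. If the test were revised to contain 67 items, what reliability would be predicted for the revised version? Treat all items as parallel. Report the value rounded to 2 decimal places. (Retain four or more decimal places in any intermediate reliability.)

0.90

First correct the split-half correlation to full-test reliability: r_full = 2 × 0.54 / (1 + 0.54) ≈ 0.7013
Length factor from 18 to 67 items: n = 67/18 = 3.7222
r_new = n·r_full / (1 + (n − 1)·r_full) = 2.6104 / 2.9091 ≈ 0.8973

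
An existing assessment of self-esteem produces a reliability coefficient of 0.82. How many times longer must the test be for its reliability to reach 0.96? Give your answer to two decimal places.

5.27

Rearranging the Spearman-Brown formula for n,
n = r_target (1 − r_old) / [ r_old (1 − r_target) ]
n = 0.96(1 − 0.82) / [0.82(1 − 0.96)]
  = 0.1728 / 0.0328 = 5.2683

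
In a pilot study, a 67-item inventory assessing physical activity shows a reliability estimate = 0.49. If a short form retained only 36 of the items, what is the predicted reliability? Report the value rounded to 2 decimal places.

0.34

n = 36/67 = 0.5373
Spearman-Brown: r_new = n·r / (1 + (n − 1)·r)
r_new = (0.5373 × 0.49) / (1 + (0.5373 − 1) × 0.49)
     = 0.2633 / 0.7733 = 0.3405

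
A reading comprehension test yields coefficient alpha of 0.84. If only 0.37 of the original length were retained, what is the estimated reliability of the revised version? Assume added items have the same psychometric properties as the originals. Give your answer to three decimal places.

r_new = 0.37·0.84 / [1 + (0.37 − 1)·0.84]
     = 0.3108 / 0.4708 = 0.6602

0.660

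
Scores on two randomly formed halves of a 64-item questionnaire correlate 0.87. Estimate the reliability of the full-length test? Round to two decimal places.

0.93

r_full = 2(0.87) / (1 + 0.87)
r_full = 1.7400 / 1.8700 ≈ 0.9305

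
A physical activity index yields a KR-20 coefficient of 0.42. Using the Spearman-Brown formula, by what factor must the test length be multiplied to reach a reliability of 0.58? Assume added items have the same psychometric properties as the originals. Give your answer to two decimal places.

n = 0.58 × (1 − 0.42) / [ 0.42 × (1 − 0.58) ]
n = 0.3364 / 0.1764 ≈ 1.9070

1.91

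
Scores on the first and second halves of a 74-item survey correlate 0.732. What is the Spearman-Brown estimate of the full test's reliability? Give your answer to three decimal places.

0.845

Each half is half the length of the full test, so the full test is n = 2 times a half.
r_full = 2r_hh / (1 + r_hh) = 2 × 0.732 / (1 + 0.732)
       = 1.4640 / 1.7320 = 0.8453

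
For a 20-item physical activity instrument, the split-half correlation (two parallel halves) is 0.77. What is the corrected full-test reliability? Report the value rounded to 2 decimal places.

r_full = 2(0.77) / (1 + 0.77)
r_full = 1.5400 / 1.7700 ≈ 0.8701

0.87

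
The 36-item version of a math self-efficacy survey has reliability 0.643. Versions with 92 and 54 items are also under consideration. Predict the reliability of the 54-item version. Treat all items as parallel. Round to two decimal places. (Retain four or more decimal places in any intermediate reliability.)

0.73

The 92-item form is not needed; work directly from the 36-item form with n = 54/36 = 1.5000.
r_{54} = n·r / (1 + (n − 1)·r) = 0.9645 / 1.3215 ≈ 0.7299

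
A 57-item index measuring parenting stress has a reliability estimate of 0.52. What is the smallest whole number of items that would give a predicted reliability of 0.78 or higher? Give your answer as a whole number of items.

n = [0.78 × 0.48] / [0.52 × 0.22]
  = 0.3744 / 0.1144 = 3.2727
Items needed = n × 57 = 3.2727 × 57 ≈ 186.54 → round up to 187

187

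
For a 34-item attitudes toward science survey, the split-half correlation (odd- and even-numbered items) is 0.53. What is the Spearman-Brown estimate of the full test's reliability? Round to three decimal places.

0.693

Apply the Spearman-Brown correction with n = 2:
r_full = 2r_hh / (1 + r_hh) = 2 × 0.53 / (1 + 0.53)
r_full = 1.0600 / 1.5300 ≈ 0.6928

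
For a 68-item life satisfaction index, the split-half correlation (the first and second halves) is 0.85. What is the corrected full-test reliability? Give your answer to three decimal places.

0.919

Each half is half the length of the full test, so the full test is n = 2 times a half.
r_full = 2(0.85) / (1 + 0.85)
r_full = 1.7000 / 1.8500 ≈ 0.9189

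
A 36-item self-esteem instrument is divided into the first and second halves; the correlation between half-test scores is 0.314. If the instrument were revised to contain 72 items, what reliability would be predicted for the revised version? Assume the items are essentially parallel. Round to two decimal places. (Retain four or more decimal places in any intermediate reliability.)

Spearman-Brown correction (n = 2): r_full = 2·0.314/(1 + 0.314) = 0.4779
Then adjust to 72 items: n = 72/36 = 2.0000
r_new = n·r_full / (1 + (n − 1)·r_full) = 0.9558 / 1.4779 ≈ 0.6467

0.65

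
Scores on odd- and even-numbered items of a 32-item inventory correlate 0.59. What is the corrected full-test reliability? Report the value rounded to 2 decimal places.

0.74

Each half is half the length of the full test, so the full test is n = 2 times a half.
r_full = 2(0.59) / (1 + 0.59)
       = 1.1800 / 1.5900 = 0.7421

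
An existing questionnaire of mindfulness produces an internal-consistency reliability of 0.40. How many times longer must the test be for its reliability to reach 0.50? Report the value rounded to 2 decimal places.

n = [0.50 × 0.60] / [0.40 × 0.50]
  = 0.3000 / 0.2000 = 1.5000

1.50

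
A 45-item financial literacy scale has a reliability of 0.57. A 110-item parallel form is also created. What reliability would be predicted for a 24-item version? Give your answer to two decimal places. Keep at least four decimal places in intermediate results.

0.41

The 110-item form is not needed; work directly from the 45-item form with n = 24/45 = 0.5333.
r_{24} = n·r / (1 + (n − 1)·r) = 0.3040 / 0.7340 ≈ 0.4142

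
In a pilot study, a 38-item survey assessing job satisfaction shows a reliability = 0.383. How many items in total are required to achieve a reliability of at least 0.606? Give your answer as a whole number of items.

95

n = 0.606 × (1 − 0.383) / [ 0.383 × (1 − 0.606) ]
n = 0.373902 / 0.150902 ≈ 2.4778
2.4778 × 38 = 94.16 → 95 items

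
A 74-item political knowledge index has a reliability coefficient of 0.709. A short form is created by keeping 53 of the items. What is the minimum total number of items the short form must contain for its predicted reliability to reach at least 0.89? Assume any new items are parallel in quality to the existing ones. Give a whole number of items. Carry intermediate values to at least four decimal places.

Short-form reliability: n = 53/74 = 0.7162; r_53 = n·r/(1+(n−1)r) ≈ 0.6357
Then solve for n' with r_old = 0.6357, r_target = 0.89: n' = 0.89(1 − 0.6357)/[0.6357(1 − 0.89)] = 4.6366
Items = 4.6366 × 53 ≈ 245.74 → 246

246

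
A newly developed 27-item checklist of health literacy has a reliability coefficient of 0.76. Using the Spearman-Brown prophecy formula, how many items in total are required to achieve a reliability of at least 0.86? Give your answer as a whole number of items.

Rearranging the Spearman-Brown formula for n,
n = r*(1 − r) / [ r (1 − r*) ]
n = 0.86 × (1 − 0.76) / [ 0.76 × (1 − 0.86) ]
n = 0.2064 / 0.1064 ≈ 1.9398
Items needed = n × 27 = 1.9398 × 27 ≈ 52.37 → round up to 53

53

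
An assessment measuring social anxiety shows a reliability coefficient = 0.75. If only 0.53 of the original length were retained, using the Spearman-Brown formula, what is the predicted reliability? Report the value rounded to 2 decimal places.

r_new = 0.53·0.75 / [1 + (0.53 − 1)·0.75]
     = 0.3975 / 0.6475 = 0.6139

0.61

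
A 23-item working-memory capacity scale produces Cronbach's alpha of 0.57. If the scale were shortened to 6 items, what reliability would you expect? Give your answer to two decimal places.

The new length is 6/23 = 0.2609 times the old.
By Spearman-Brown, r_new = n r / (1 + (n − 1) r).
r_new = (0.2609 × 0.57) / (1 + (0.2609 − 1) × 0.57)
     = 0.1487 / 0.5787 = 0.2570

0.26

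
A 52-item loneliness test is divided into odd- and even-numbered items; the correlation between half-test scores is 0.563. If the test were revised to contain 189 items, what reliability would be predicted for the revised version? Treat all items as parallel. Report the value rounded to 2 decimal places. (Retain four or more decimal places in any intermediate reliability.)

0.90

Spearman-Brown correction (n = 2): r_full = 2·0.563/(1 + 0.563) = 0.7204
Then adjust to 189 items: n = 189/52 = 3.6346
r_new = n·r_full / (1 + (n − 1)·r_full) = 2.6184 / 2.8980 ≈ 0.9035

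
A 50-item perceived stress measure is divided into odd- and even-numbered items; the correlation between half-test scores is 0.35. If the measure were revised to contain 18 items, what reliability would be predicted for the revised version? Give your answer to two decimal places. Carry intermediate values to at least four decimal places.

Full-test reliability from the split-half r: r_full = 2(0.35)/(1 + 0.35) = 0.5185
Length factor from 50 to 18 items: n = 18/50 = 0.3600
r_new = n·r_full / (1 + (n − 1)·r_full) = 0.1867 / 0.6682 ≈ 0.2794

0.28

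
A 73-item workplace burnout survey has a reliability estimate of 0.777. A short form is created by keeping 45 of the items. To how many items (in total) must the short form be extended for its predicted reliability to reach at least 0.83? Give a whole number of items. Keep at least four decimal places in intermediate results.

103

First, r for the 45-item form: n = 45/73 = 0.6164, so r_45 = 0.6164·0.777/(1 + (0.6164 − 1)·0.777) = 0.6823
Length factor from the short form to reach 0.83: n' = 0.83(1 − 0.6823) / [0.6823(1 − 0.83)] ≈ 2.2734
Items = 2.2734 × 45 ≈ 102.30 → 103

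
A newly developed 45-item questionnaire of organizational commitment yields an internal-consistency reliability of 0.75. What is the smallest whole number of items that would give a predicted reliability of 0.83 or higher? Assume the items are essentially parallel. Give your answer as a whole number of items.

74

n = 0.83(1 − 0.75) / [0.75(1 − 0.83)]
n = 0.2075 / 0.1275 ≈ 1.6275
1.6275 × 45 = 73.24 → 74 items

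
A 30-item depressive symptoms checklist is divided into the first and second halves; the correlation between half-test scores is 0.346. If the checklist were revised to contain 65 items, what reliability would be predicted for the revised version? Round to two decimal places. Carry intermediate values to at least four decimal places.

Spearman-Brown correction (n = 2): r_full = 2·0.346/(1 + 0.346) = 0.5141
Then adjust to 65 items: n = 65/30 = 2.1667
r_new = n·r_full / (1 + (n − 1)·r_full) = 1.1139 / 1.5998 ≈ 0.6963

0.70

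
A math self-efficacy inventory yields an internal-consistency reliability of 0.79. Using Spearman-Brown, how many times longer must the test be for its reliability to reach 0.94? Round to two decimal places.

Rearranging the Spearman-Brown formula for n,
n = r_target (1 − r_old) / [ r_old (1 − r_target) ]
n = 0.94 × (1 − 0.79) / [ 0.79 × (1 − 0.94) ]
n = 0.1974 / 0.0474 ≈ 4.1646

4.16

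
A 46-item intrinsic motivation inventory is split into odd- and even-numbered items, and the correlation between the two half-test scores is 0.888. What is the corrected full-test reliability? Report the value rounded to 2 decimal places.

The full test is twice the length of either half (n = 2).
r_full = 2(0.888) / (1 + 0.888)
       = 1.7760 / 1.8880 = 0.9407

0.94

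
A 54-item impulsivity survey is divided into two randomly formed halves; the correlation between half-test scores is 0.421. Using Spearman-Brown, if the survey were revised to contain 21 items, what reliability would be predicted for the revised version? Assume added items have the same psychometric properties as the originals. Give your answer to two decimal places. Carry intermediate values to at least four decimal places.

Spearman-Brown correction (n = 2): r_full = 2·0.421/(1 + 0.421) = 0.5925
Length factor from 54 to 21 items: n = 21/54 = 0.3889
r_new = n·r_full / (1 + (n − 1)·r_full) = 0.2304 / 0.6379 ≈ 0.3612

0.36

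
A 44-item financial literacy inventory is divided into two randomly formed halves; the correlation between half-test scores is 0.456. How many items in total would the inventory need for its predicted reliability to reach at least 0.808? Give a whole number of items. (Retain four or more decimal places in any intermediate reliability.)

111

r_full = 2(0.456)/(1 + 0.456) = 0.6264
Solve Spearman-Brown for n: n = 0.808(1 − 0.6264) / [0.6264(1 − 0.808)] = 2.5100
Required items = 2.5100 × 44 = 110.44, so 111 items.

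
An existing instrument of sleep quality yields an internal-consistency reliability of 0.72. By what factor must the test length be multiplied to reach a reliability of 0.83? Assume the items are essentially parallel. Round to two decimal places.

n = 0.83(1 − 0.72) / [0.72(1 − 0.83)]
  = 0.2324 / 0.1224 = 1.8987

1.90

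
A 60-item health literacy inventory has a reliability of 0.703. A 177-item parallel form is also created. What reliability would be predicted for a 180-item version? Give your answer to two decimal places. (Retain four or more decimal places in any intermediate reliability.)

0.88

Only the ratio of lengths matters: n = 180/60 = 3.0000
r_{180} = n·r / (1 + (n − 1)·r) = 2.1090 / 2.4060 ≈ 0.8766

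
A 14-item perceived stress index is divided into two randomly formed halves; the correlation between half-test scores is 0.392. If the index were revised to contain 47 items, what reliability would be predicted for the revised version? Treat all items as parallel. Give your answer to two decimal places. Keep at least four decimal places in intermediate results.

0.81

Full-test reliability from the split-half r: r_full = 2(0.392)/(1 + 0.392) = 0.5632
Length factor from 14 to 47 items: n = 47/14 = 3.3571
r_new = n·r_full / (1 + (n − 1)·r_full) = 1.8907 / 2.3275 ≈ 0.8123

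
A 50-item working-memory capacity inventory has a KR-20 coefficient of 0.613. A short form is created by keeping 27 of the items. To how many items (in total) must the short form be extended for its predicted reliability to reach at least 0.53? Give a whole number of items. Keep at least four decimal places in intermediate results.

36

Short-form reliability: n = 27/50 = 0.5400; r_27 = n·r/(1+(n−1)r) ≈ 0.4610
Length factor from the short form to reach 0.53: n' = 0.53(1 − 0.4610) / [0.4610(1 − 0.53)] ≈ 1.3185
Total items = 1.3185 × 27 = 35.60, rounded up to 36.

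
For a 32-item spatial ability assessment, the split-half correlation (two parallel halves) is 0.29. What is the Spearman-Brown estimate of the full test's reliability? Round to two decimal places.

The full test is twice the length of either half (n = 2).
r_full = 2r_hh / (1 + r_hh) = 2 × 0.29 / (1 + 0.29)
r_full = 0.5800 / 1.2900 ≈ 0.4496

0.45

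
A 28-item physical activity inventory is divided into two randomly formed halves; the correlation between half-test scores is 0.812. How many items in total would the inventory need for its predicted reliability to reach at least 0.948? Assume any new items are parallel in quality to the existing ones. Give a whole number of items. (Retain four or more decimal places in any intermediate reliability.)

Corrected full-test reliability: r_full = 2 × 0.812 / (1 + 0.812) ≈ 0.8962
Solve Spearman-Brown for n: n = 0.948(1 − 0.8962) / [0.8962(1 − 0.948)] = 2.1115
Items = 2.1115 × 28 ≈ 59.12 → 60

60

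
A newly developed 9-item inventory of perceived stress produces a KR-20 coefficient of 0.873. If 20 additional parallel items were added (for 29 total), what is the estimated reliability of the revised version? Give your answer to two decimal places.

0.96

Length ratio n = 29/9 = 3.2222
By Spearman-Brown, r_new = n r / (1 + (n − 1) r).
r_new = 3.2222·0.873 / [1 + (3.2222 − 1)·0.873]
     = 2.8130 / 2.9400 = 0.9568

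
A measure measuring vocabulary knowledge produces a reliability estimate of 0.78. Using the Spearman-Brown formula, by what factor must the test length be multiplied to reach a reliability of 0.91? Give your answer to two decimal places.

2.85

Invert Spearman-Brown to solve for n:
n = r_target (1 − r_old) / [ r_old (1 − r_target) ]
n = 0.91 × (1 − 0.78) / [ 0.78 × (1 − 0.91) ]
n = 0.2002 / 0.0702 ≈ 2.8519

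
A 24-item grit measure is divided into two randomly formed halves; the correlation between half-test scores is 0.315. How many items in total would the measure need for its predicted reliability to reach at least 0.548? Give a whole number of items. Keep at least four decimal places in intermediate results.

Corrected full-test reliability: r_full = 2 × 0.315 / (1 + 0.315) ≈ 0.4791
n = r_tgt(1 − r_full) / [r_full(1 − r_tgt)] = 0.548 × 0.5209 / (0.4791 × 0.452) ≈ 1.3182
Required items = 1.3182 × 24 = 31.64, so 32 items.

32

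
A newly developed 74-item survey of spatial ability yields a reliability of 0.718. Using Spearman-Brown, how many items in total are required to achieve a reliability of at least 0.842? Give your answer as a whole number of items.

Spearman-Brown solved for the length factor n:
n = r*(1 − r) / [ r (1 − r*) ]
n = 0.842 × (1 − 0.718) / [ 0.718 × (1 − 0.842) ]
  = 0.237444 / 0.113444 = 2.0931
So the test needs 2.0931 × 74 ≈ 154.89 items; rounding up, 155.

155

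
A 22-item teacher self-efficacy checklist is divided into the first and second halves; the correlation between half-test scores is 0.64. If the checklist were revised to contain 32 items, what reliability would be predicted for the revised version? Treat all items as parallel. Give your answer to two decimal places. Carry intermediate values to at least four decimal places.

0.84

First correct the split-half correlation to full-test reliability: r_full = 2 × 0.64 / (1 + 0.64) ≈ 0.7805
Then adjust to 32 items: n = 32/22 = 1.4545
r_new = n·r_full / (1 + (n − 1)·r_full) = 1.1352 / 1.3547 ≈ 0.8380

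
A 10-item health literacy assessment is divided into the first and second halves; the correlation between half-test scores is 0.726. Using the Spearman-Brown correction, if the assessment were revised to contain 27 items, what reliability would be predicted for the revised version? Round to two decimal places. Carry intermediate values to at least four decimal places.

0.93

First correct the split-half correlation to full-test reliability: r_full = 2 × 0.726 / (1 + 0.726) ≈ 0.8413
Length factor from 10 to 27 items: n = 27/10 = 2.7000
r_new = n·r_full / (1 + (n − 1)·r_full) = 2.2715 / 2.4302 ≈ 0.9347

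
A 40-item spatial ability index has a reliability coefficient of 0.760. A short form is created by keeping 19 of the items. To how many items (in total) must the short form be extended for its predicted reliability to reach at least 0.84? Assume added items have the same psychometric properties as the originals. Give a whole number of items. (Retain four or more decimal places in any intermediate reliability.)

First, r for the 19-item form: n = 19/40 = 0.4750, so r_19 = 0.4750·0.760/(1 + (0.4750 − 1)·0.760) = 0.6007
Then solve for n' with r_old = 0.6007, r_target = 0.84: n' = 0.84(1 − 0.6007)/[0.6007(1 − 0.84)] = 3.4898
Items = 3.4898 × 19 ≈ 66.31 → 67

67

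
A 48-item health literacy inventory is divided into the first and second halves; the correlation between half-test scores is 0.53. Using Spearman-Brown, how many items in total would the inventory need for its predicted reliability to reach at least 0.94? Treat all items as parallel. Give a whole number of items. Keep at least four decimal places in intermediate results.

Corrected full-test reliability: r_full = 2 × 0.53 / (1 + 0.53) ≈ 0.6928
n = r_tgt(1 − r_full) / [r_full(1 − r_tgt)] = 0.94 × 0.3072 / (0.6928 × 0.06) ≈ 6.9469
Items = 6.9469 × 48 ≈ 333.45 → 334

334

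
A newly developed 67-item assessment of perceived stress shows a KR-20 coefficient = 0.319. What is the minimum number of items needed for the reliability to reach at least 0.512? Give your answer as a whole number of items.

151

n = [0.512 × 0.681] / [0.319 × 0.488]
n = 0.348672 / 0.155672 ≈ 2.2398
2.2398 × 67 = 150.07 → 151 items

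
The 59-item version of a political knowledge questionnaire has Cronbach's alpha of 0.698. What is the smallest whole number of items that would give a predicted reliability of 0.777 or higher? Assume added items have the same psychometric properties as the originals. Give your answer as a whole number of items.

Rearranging the Spearman-Brown formula for n,
n = r_target (1 − r_old) / [ r_old (1 − r_target) ]
n = 0.777(1 − 0.698) / [0.698(1 − 0.777)]
n = 0.234654 / 0.155654 ≈ 1.5075
Items needed = n × 59 = 1.5075 × 59 ≈ 88.94 → round up to 89

89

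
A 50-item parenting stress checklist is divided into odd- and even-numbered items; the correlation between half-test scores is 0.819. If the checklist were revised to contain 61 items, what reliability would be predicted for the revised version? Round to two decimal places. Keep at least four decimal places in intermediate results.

Full-test reliability from the split-half r: r_full = 2(0.819)/(1 + 0.819) = 0.9005
Length factor from 50 to 61 items: n = 61/50 = 1.2200
r_new = n·r_full / (1 + (n − 1)·r_full) = 1.0986 / 1.1981 ≈ 0.9170

0.92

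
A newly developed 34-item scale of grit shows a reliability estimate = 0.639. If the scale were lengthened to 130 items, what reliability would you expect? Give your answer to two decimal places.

0.87

Length ratio n = 130/34 = 3.8235
By Spearman-Brown, r_new = n r / (1 + (n − 1) r).
r_new = 3.8235·0.639 / [1 + (3.8235 − 1)·0.639]
r_new = 2.4432 / 2.8042 ≈ 0.8713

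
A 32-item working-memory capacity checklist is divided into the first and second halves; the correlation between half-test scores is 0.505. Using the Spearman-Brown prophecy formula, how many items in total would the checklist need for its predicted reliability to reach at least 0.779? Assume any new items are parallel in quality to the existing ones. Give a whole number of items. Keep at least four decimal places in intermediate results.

56

Corrected full-test reliability: r_full = 2 × 0.505 / (1 + 0.505) ≈ 0.6711
n = r_tgt(1 − r_full) / [r_full(1 − r_tgt)] = 0.779 × 0.3289 / (0.6711 × 0.221) ≈ 1.7275
Required items = 1.7275 × 32 = 55.28, so 56 items.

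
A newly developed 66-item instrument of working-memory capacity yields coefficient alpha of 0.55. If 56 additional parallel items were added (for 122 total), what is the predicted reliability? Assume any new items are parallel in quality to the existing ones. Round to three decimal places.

0.693

Length ratio n = 122/66 = 1.8485
Spearman-Brown: r_new = n·r / (1 + (n − 1)·r)
r_new = 1.8485·0.55 / [1 + (1.8485 − 1)·0.55]
r_new = 1.0167 / 1.4667 ≈ 0.6932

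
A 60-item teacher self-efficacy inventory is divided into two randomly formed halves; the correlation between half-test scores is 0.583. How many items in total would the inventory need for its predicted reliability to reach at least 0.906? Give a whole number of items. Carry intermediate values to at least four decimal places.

r_full = 2(0.583)/(1 + 0.583) = 0.7366
n = r_tgt(1 − r_full) / [r_full(1 − r_tgt)] = 0.906 × 0.2634 / (0.7366 × 0.094) ≈ 3.4465
Required items = 3.4465 × 60 = 206.79, so 207 items.

207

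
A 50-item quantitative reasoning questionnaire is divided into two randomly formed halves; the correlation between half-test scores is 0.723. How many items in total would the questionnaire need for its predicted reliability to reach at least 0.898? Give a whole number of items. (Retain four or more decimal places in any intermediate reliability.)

r_full = 2(0.723)/(1 + 0.723) = 0.8392
Solve Spearman-Brown for n: n = 0.898(1 − 0.8392) / [0.8392(1 − 0.898)] = 1.6869
Items = 1.6869 × 50 ≈ 84.34 → 85

85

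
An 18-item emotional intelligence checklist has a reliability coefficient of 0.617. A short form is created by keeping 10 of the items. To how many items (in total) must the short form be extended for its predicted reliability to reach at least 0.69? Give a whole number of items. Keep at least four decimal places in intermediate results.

First, r for the 10-item form: n = 10/18 = 0.5556, so r_10 = 0.5556·0.617/(1 + (0.5556 − 1)·0.617) = 0.4723
Then solve for n' with r_old = 0.4723, r_target = 0.69: n' = 0.69(1 − 0.4723)/[0.4723(1 − 0.69)] = 2.4869
Items = 2.4869 × 10 ≈ 24.87 → 25

25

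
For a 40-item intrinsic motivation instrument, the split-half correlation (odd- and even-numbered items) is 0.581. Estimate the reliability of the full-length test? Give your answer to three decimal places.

Apply the Spearman-Brown correction with n = 2:
r_full = 2(0.581) / (1 + 0.581)
       = 1.1620 / 1.5810 = 0.7350

0.735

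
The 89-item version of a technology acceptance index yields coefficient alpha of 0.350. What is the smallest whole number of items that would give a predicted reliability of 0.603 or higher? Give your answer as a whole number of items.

252

Rearranging the Spearman-Brown formula for n,
n = r_target (1 − r_old) / [ r_old (1 − r_target) ]
n = 0.603(1 − 0.350) / [0.350(1 − 0.603)]
n = 0.391950 / 0.138950 ≈ 2.8208
2.8208 × 89 = 251.05 → 252 items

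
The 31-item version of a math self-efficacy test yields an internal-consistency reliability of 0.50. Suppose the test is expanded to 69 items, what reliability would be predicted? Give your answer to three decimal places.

n = 69/31 = 2.2258
r_new = 2.2258·0.50 / [1 + (2.2258 − 1)·0.50]
     = 1.1129 / 1.6129 = 0.6900

0.690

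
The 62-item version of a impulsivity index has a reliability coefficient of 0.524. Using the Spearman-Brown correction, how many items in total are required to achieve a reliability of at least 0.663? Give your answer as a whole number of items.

Spearman-Brown solved for the length factor n:
n = r*(1 − r) / [ r (1 − r*) ]
n = [0.663 × 0.476] / [0.524 × 0.337]
n = 0.315588 / 0.176588 ≈ 1.7871
1.7871 × 62 = 110.80 → 111 items

111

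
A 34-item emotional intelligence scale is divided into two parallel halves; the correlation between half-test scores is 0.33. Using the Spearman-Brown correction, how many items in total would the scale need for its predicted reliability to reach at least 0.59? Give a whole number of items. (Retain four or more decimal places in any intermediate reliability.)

50

r_full = 2(0.33)/(1 + 0.33) = 0.4962
Solve Spearman-Brown for n: n = 0.59(1 − 0.4962) / [0.4962(1 − 0.59)] = 1.4611
Items = 1.4611 × 34 ≈ 49.68 → 50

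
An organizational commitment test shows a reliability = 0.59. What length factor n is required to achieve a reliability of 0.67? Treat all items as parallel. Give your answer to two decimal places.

1.41

Rearranging the Spearman-Brown formula for n,
n = r_target (1 − r_old) / [ r_old (1 − r_target) ]
n = 0.67(1 − 0.59) / [0.59(1 − 0.67)]
  = 0.2747 / 0.1947 = 1.4109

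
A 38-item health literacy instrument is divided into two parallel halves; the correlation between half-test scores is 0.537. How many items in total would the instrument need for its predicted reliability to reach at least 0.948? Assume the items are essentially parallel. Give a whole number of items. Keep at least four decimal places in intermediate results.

299

r_full = 2(0.537)/(1 + 0.537) = 0.6988
n = r_tgt(1 − r_full) / [r_full(1 − r_tgt)] = 0.948 × 0.3012 / (0.6988 × 0.052) ≈ 7.8579
Items = 7.8579 × 38 ≈ 298.60 → 299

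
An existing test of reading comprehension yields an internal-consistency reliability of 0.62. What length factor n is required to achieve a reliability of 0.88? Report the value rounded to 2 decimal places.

4.49

Invert Spearman-Brown to solve for n:
n = r_target (1 − r_old) / [ r_old (1 − r_target) ]
n = 0.88 × (1 − 0.62) / [ 0.62 × (1 − 0.88) ]
n = 0.3344 / 0.0744 ≈ 4.4946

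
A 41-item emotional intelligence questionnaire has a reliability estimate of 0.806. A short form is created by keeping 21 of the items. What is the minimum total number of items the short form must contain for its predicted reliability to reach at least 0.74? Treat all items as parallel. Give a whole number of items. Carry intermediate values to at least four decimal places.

29

Short-form reliability: n = 21/41 = 0.5122; r_21 = n·r/(1+(n−1)r) ≈ 0.6803
Length factor from the short form to reach 0.74: n' = 0.74(1 − 0.6803) / [0.6803(1 − 0.74)] ≈ 1.3375
Total items = 1.3375 × 21 = 28.09, rounded up to 29.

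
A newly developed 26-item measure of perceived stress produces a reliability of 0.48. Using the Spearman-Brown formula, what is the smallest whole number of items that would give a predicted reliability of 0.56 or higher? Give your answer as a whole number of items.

36

Spearman-Brown solved for the length factor n:
n = r*(1 − r) / [ r (1 − r*) ]
n = 0.56(1 − 0.48) / [0.48(1 − 0.56)]
n = 0.2912 / 0.2112 ≈ 1.3788
1.3788 × 26 = 35.85 → 36 items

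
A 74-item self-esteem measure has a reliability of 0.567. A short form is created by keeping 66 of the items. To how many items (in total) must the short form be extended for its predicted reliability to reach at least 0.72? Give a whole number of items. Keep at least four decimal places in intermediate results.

146

Short-form reliability: n = 66/74 = 0.8919; r_66 = n·r/(1+(n−1)r) ≈ 0.5387
Then solve for n' with r_old = 0.5387, r_target = 0.72: n' = 0.72(1 − 0.5387)/[0.5387(1 − 0.72)] = 2.2020
Total items = 2.2020 × 66 = 145.33, rounded up to 146.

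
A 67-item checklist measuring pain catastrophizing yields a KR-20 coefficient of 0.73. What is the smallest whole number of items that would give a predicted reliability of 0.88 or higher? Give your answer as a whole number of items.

n = 0.88 × (1 − 0.73) / [ 0.73 × (1 − 0.88) ]
  = 0.2376 / 0.0876 = 2.7123
So the test needs 2.7123 × 67 ≈ 181.72 items; rounding up, 182.

182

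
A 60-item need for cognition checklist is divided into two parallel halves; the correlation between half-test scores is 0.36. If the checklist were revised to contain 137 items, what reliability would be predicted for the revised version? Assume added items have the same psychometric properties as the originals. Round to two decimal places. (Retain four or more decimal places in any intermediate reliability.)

Full-test reliability from the split-half r: r_full = 2(0.36)/(1 + 0.36) = 0.5294
Then adjust to 137 items: n = 137/60 = 2.2833
r_new = n·r_full / (1 + (n − 1)·r_full) = 1.2088 / 1.6794 ≈ 0.7198

0.72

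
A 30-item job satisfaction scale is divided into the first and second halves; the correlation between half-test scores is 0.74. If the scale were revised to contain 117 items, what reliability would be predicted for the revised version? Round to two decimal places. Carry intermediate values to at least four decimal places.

First correct the split-half correlation to full-test reliability: r_full = 2 × 0.74 / (1 + 0.74) ≈ 0.8506
Length factor from 30 to 117 items: n = 117/30 = 3.9000
r_new = n·r_full / (1 + (n − 1)·r_full) = 3.3173 / 3.4667 ≈ 0.9569

0.96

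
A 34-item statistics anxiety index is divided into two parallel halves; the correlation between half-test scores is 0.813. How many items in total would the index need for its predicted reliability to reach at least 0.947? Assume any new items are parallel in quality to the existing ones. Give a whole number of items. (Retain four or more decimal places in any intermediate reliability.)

70

r_full = 2(0.813)/(1 + 0.813) = 0.8969
n = r_tgt(1 − r_full) / [r_full(1 − r_tgt)] = 0.947 × 0.1031 / (0.8969 × 0.053) ≈ 2.0539
Required items = 2.0539 × 34 = 69.83, so 70 items.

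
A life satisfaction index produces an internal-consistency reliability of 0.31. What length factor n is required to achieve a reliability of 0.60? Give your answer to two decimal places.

Rearranging the Spearman-Brown formula for n,
n = r*(1 − r) / [ r (1 − r*) ]
n = 0.60(1 − 0.31) / [0.31(1 − 0.60)]
n = 0.4140 / 0.1240 ≈ 3.3387

3.34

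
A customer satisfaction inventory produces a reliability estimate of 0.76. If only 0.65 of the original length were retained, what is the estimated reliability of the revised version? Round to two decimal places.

0.67

By Spearman-Brown, r_new = n r / (1 + (n − 1) r).
r_new = (0.65 × 0.76) / (1 + (0.65 − 1) × 0.76)
     = 0.4940 / 0.7340 = 0.6730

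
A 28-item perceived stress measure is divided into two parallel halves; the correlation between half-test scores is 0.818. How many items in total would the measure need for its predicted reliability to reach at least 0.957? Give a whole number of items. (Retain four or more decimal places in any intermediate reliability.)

r_full = 2(0.818)/(1 + 0.818) = 0.8999
Solve Spearman-Brown for n: n = 0.957(1 − 0.8999) / [0.8999(1 − 0.957)] = 2.4756
Required items = 2.4756 × 28 = 69.32, so 70 items.

70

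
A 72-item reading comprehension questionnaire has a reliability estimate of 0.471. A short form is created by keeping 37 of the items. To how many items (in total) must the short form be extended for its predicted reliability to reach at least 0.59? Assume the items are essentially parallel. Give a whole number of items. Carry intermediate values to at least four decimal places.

117

First, r for the 37-item form: n = 37/72 = 0.5139, so r_37 = 0.5139·0.471/(1 + (0.5139 − 1)·0.471) = 0.3139
Length factor from the short form to reach 0.59: n' = 0.59(1 − 0.3139) / [0.3139(1 − 0.59)] ≈ 3.1453
Total items = 3.1453 × 37 = 116.38, rounded up to 117.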